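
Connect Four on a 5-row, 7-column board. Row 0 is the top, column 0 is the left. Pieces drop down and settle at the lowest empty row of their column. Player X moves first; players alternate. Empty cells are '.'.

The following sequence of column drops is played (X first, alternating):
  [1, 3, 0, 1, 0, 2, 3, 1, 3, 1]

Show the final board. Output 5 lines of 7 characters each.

Answer: .......
.O.....
.O.X...
XO.X...
XXOO...

Derivation:
Move 1: X drops in col 1, lands at row 4
Move 2: O drops in col 3, lands at row 4
Move 3: X drops in col 0, lands at row 4
Move 4: O drops in col 1, lands at row 3
Move 5: X drops in col 0, lands at row 3
Move 6: O drops in col 2, lands at row 4
Move 7: X drops in col 3, lands at row 3
Move 8: O drops in col 1, lands at row 2
Move 9: X drops in col 3, lands at row 2
Move 10: O drops in col 1, lands at row 1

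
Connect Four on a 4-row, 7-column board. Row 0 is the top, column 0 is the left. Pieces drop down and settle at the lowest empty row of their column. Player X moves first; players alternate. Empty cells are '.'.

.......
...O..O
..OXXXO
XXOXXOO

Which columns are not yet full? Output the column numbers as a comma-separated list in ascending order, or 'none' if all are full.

Answer: 0,1,2,3,4,5,6

Derivation:
col 0: top cell = '.' → open
col 1: top cell = '.' → open
col 2: top cell = '.' → open
col 3: top cell = '.' → open
col 4: top cell = '.' → open
col 5: top cell = '.' → open
col 6: top cell = '.' → open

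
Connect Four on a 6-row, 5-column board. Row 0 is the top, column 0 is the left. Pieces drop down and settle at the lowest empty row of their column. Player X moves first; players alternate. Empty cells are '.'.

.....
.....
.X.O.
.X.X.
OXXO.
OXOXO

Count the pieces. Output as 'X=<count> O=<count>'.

X=7 O=6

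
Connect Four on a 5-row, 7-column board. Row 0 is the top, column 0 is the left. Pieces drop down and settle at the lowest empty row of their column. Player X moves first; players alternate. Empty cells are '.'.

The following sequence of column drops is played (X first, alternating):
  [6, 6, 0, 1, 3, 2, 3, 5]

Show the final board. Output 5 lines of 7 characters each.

Move 1: X drops in col 6, lands at row 4
Move 2: O drops in col 6, lands at row 3
Move 3: X drops in col 0, lands at row 4
Move 4: O drops in col 1, lands at row 4
Move 5: X drops in col 3, lands at row 4
Move 6: O drops in col 2, lands at row 4
Move 7: X drops in col 3, lands at row 3
Move 8: O drops in col 5, lands at row 4

Answer: .......
.......
.......
...X..O
XOOX.OX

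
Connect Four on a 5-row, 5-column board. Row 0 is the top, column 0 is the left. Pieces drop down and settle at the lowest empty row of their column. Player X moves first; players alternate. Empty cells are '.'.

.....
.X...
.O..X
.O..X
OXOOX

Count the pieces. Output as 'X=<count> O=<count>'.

X=5 O=5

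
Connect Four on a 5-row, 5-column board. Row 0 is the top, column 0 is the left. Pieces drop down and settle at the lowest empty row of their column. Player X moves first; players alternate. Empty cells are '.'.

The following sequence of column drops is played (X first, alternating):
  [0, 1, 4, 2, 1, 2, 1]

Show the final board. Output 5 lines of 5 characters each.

Answer: .....
.....
.X...
.XO..
XOO.X

Derivation:
Move 1: X drops in col 0, lands at row 4
Move 2: O drops in col 1, lands at row 4
Move 3: X drops in col 4, lands at row 4
Move 4: O drops in col 2, lands at row 4
Move 5: X drops in col 1, lands at row 3
Move 6: O drops in col 2, lands at row 3
Move 7: X drops in col 1, lands at row 2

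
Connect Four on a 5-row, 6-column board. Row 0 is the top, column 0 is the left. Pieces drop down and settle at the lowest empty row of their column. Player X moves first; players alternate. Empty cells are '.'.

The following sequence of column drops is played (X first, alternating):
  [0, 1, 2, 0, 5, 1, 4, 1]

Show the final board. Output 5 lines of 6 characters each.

Answer: ......
......
.O....
OO....
XOX.XX

Derivation:
Move 1: X drops in col 0, lands at row 4
Move 2: O drops in col 1, lands at row 4
Move 3: X drops in col 2, lands at row 4
Move 4: O drops in col 0, lands at row 3
Move 5: X drops in col 5, lands at row 4
Move 6: O drops in col 1, lands at row 3
Move 7: X drops in col 4, lands at row 4
Move 8: O drops in col 1, lands at row 2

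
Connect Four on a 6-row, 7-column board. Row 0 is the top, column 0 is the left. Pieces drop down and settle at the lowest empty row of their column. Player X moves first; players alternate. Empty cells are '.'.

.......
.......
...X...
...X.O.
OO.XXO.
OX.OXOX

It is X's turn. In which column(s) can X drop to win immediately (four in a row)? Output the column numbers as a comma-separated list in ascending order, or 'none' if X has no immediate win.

col 0: drop X → no win
col 1: drop X → no win
col 2: drop X → no win
col 3: drop X → WIN!
col 4: drop X → no win
col 5: drop X → no win
col 6: drop X → no win

Answer: 3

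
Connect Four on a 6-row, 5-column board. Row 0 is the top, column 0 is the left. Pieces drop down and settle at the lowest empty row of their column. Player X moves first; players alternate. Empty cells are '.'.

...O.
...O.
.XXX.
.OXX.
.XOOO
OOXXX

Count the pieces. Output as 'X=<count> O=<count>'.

X=9 O=8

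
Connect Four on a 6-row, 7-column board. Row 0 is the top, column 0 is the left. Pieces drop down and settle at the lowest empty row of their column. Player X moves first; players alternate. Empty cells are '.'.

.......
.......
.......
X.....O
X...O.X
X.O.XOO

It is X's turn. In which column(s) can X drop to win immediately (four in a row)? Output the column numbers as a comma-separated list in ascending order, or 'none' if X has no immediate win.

col 0: drop X → WIN!
col 1: drop X → no win
col 2: drop X → no win
col 3: drop X → no win
col 4: drop X → no win
col 5: drop X → no win
col 6: drop X → no win

Answer: 0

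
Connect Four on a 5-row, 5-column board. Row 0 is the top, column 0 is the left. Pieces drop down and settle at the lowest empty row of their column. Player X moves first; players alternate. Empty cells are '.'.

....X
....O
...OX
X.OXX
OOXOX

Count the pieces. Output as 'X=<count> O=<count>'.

X=7 O=6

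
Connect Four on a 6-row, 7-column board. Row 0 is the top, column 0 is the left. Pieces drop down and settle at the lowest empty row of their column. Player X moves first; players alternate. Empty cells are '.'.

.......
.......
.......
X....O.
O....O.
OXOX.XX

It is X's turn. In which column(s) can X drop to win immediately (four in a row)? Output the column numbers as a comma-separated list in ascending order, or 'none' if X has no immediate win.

Answer: 4

Derivation:
col 0: drop X → no win
col 1: drop X → no win
col 2: drop X → no win
col 3: drop X → no win
col 4: drop X → WIN!
col 5: drop X → no win
col 6: drop X → no win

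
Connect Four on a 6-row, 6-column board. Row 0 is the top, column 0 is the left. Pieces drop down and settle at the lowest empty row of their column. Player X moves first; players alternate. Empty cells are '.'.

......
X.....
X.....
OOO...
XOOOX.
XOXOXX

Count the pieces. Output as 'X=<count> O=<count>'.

X=8 O=8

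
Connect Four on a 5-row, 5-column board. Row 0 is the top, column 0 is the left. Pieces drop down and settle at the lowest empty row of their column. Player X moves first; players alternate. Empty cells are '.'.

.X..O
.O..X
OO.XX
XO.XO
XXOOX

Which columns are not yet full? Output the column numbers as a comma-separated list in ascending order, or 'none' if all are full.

col 0: top cell = '.' → open
col 1: top cell = 'X' → FULL
col 2: top cell = '.' → open
col 3: top cell = '.' → open
col 4: top cell = 'O' → FULL

Answer: 0,2,3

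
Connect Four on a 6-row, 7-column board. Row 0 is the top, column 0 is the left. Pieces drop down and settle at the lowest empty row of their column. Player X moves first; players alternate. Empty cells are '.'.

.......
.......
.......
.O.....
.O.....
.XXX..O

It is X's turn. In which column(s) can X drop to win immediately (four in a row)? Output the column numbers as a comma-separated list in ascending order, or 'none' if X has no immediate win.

col 0: drop X → WIN!
col 1: drop X → no win
col 2: drop X → no win
col 3: drop X → no win
col 4: drop X → WIN!
col 5: drop X → no win
col 6: drop X → no win

Answer: 0,4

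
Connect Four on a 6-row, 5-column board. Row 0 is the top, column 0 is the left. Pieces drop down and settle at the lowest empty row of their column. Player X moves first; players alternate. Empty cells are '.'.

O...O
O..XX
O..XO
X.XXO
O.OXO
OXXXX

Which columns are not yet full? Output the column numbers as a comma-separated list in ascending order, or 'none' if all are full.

col 0: top cell = 'O' → FULL
col 1: top cell = '.' → open
col 2: top cell = '.' → open
col 3: top cell = '.' → open
col 4: top cell = 'O' → FULL

Answer: 1,2,3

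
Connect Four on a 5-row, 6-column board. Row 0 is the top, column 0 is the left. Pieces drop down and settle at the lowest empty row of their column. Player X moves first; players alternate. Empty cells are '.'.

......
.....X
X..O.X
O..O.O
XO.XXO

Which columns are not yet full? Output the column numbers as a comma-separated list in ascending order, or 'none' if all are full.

Answer: 0,1,2,3,4,5

Derivation:
col 0: top cell = '.' → open
col 1: top cell = '.' → open
col 2: top cell = '.' → open
col 3: top cell = '.' → open
col 4: top cell = '.' → open
col 5: top cell = '.' → open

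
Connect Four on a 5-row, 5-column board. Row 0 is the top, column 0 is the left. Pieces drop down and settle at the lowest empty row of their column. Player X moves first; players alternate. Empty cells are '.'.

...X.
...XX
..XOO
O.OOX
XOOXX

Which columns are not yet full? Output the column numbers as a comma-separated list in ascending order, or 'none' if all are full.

Answer: 0,1,2,4

Derivation:
col 0: top cell = '.' → open
col 1: top cell = '.' → open
col 2: top cell = '.' → open
col 3: top cell = 'X' → FULL
col 4: top cell = '.' → open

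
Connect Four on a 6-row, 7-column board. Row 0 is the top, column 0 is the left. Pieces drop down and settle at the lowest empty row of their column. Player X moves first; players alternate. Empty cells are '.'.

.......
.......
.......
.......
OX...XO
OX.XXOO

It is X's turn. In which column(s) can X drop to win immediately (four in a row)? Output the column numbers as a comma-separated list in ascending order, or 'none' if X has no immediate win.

col 0: drop X → no win
col 1: drop X → no win
col 2: drop X → WIN!
col 3: drop X → no win
col 4: drop X → no win
col 5: drop X → no win
col 6: drop X → no win

Answer: 2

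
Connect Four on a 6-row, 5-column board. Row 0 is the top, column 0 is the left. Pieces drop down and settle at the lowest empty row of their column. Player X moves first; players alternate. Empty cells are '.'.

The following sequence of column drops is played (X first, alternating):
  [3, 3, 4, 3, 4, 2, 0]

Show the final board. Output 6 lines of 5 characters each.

Answer: .....
.....
.....
...O.
...OX
X.OXX

Derivation:
Move 1: X drops in col 3, lands at row 5
Move 2: O drops in col 3, lands at row 4
Move 3: X drops in col 4, lands at row 5
Move 4: O drops in col 3, lands at row 3
Move 5: X drops in col 4, lands at row 4
Move 6: O drops in col 2, lands at row 5
Move 7: X drops in col 0, lands at row 5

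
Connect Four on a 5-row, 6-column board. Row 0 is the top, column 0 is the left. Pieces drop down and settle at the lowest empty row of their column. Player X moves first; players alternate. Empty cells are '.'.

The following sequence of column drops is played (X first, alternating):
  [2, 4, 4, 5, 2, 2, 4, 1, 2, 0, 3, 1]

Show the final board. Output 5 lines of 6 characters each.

Move 1: X drops in col 2, lands at row 4
Move 2: O drops in col 4, lands at row 4
Move 3: X drops in col 4, lands at row 3
Move 4: O drops in col 5, lands at row 4
Move 5: X drops in col 2, lands at row 3
Move 6: O drops in col 2, lands at row 2
Move 7: X drops in col 4, lands at row 2
Move 8: O drops in col 1, lands at row 4
Move 9: X drops in col 2, lands at row 1
Move 10: O drops in col 0, lands at row 4
Move 11: X drops in col 3, lands at row 4
Move 12: O drops in col 1, lands at row 3

Answer: ......
..X...
..O.X.
.OX.X.
OOXXOO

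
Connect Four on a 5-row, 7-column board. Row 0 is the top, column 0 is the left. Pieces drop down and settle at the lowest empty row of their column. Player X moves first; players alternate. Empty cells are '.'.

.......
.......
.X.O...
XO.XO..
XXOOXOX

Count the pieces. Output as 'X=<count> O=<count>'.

X=7 O=6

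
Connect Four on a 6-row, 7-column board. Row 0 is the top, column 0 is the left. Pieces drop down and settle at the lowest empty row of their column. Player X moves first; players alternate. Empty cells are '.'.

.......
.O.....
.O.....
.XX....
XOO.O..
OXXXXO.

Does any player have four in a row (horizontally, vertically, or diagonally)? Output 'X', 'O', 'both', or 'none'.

X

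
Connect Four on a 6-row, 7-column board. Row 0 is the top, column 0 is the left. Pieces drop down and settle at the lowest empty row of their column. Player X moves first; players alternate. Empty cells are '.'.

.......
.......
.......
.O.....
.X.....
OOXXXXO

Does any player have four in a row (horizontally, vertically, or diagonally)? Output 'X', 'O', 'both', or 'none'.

X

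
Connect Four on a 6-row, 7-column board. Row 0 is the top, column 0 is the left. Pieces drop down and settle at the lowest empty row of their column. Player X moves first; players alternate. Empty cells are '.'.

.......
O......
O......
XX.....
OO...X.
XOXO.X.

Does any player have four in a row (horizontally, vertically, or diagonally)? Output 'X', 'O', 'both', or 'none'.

none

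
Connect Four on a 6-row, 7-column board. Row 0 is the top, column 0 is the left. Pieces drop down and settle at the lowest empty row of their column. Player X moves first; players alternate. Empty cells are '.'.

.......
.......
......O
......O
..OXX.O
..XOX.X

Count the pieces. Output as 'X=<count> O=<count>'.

X=5 O=5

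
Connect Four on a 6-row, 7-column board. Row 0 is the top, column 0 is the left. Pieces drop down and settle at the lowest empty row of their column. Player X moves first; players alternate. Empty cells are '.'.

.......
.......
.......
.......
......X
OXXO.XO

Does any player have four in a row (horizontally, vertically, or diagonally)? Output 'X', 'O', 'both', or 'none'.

none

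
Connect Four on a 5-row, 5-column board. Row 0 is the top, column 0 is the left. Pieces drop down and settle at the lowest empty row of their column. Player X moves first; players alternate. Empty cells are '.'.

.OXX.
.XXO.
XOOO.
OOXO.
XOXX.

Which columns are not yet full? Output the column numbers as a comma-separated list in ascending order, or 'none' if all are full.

Answer: 0,4

Derivation:
col 0: top cell = '.' → open
col 1: top cell = 'O' → FULL
col 2: top cell = 'X' → FULL
col 3: top cell = 'X' → FULL
col 4: top cell = '.' → open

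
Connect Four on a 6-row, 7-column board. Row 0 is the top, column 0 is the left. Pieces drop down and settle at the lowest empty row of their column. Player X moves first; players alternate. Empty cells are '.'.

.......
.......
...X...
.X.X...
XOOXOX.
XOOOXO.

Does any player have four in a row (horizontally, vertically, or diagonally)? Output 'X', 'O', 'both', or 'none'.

none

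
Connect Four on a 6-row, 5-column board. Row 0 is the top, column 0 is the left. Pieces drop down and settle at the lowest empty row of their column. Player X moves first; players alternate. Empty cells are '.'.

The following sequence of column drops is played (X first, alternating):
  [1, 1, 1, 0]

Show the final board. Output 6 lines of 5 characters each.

Answer: .....
.....
.....
.X...
.O...
OX...

Derivation:
Move 1: X drops in col 1, lands at row 5
Move 2: O drops in col 1, lands at row 4
Move 3: X drops in col 1, lands at row 3
Move 4: O drops in col 0, lands at row 5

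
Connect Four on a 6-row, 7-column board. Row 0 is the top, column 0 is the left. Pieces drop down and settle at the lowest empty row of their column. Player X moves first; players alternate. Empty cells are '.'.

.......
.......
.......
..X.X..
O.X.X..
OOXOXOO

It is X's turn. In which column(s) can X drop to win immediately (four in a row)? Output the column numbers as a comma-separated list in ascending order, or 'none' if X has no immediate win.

col 0: drop X → no win
col 1: drop X → no win
col 2: drop X → WIN!
col 3: drop X → no win
col 4: drop X → WIN!
col 5: drop X → no win
col 6: drop X → no win

Answer: 2,4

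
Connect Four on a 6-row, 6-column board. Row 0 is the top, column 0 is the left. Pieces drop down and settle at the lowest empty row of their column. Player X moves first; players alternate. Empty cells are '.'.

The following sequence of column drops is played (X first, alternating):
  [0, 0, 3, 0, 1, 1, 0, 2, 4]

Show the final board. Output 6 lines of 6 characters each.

Move 1: X drops in col 0, lands at row 5
Move 2: O drops in col 0, lands at row 4
Move 3: X drops in col 3, lands at row 5
Move 4: O drops in col 0, lands at row 3
Move 5: X drops in col 1, lands at row 5
Move 6: O drops in col 1, lands at row 4
Move 7: X drops in col 0, lands at row 2
Move 8: O drops in col 2, lands at row 5
Move 9: X drops in col 4, lands at row 5

Answer: ......
......
X.....
O.....
OO....
XXOXX.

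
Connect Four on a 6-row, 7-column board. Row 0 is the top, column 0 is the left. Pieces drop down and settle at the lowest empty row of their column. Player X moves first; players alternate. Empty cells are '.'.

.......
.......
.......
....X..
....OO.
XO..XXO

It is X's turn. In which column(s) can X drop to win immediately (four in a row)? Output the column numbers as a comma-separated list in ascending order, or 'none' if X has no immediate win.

col 0: drop X → no win
col 1: drop X → no win
col 2: drop X → no win
col 3: drop X → no win
col 4: drop X → no win
col 5: drop X → no win
col 6: drop X → no win

Answer: none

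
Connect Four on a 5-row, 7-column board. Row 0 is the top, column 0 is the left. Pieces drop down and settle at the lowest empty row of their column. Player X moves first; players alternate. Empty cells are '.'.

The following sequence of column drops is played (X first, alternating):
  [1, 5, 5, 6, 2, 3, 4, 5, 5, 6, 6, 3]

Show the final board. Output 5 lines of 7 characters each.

Answer: .......
.....X.
.....OX
...O.XO
.XXOXOO

Derivation:
Move 1: X drops in col 1, lands at row 4
Move 2: O drops in col 5, lands at row 4
Move 3: X drops in col 5, lands at row 3
Move 4: O drops in col 6, lands at row 4
Move 5: X drops in col 2, lands at row 4
Move 6: O drops in col 3, lands at row 4
Move 7: X drops in col 4, lands at row 4
Move 8: O drops in col 5, lands at row 2
Move 9: X drops in col 5, lands at row 1
Move 10: O drops in col 6, lands at row 3
Move 11: X drops in col 6, lands at row 2
Move 12: O drops in col 3, lands at row 3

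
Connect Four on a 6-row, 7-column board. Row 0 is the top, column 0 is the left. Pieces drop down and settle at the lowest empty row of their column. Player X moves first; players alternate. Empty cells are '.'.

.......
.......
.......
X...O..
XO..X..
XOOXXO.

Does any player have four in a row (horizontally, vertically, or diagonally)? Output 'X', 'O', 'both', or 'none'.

none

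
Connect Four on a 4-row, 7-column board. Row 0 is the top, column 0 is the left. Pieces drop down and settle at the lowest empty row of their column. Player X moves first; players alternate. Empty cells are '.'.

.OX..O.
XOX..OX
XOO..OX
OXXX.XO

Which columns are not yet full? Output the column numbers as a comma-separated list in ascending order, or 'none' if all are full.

Answer: 0,3,4,6

Derivation:
col 0: top cell = '.' → open
col 1: top cell = 'O' → FULL
col 2: top cell = 'X' → FULL
col 3: top cell = '.' → open
col 4: top cell = '.' → open
col 5: top cell = 'O' → FULL
col 6: top cell = '.' → open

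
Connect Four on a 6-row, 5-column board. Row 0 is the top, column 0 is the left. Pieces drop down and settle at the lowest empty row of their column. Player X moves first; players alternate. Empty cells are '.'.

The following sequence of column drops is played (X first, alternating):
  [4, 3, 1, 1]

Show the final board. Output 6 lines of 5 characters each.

Move 1: X drops in col 4, lands at row 5
Move 2: O drops in col 3, lands at row 5
Move 3: X drops in col 1, lands at row 5
Move 4: O drops in col 1, lands at row 4

Answer: .....
.....
.....
.....
.O...
.X.OX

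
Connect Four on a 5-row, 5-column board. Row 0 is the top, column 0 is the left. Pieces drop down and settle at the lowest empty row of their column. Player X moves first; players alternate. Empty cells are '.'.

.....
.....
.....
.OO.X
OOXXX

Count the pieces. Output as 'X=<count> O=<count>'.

X=4 O=4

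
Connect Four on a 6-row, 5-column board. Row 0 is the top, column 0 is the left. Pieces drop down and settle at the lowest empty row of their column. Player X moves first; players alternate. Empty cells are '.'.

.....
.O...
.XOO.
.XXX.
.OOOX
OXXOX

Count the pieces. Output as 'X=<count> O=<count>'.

X=8 O=8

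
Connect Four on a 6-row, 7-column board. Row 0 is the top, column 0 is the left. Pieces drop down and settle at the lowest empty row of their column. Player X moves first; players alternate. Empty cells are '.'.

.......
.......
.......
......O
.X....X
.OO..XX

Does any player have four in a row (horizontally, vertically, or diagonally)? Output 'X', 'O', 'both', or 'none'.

none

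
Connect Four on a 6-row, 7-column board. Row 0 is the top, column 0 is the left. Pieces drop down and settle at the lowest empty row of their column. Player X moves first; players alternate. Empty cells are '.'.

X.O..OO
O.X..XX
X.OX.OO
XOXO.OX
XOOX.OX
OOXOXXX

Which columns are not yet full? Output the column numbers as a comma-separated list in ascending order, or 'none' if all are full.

Answer: 1,3,4

Derivation:
col 0: top cell = 'X' → FULL
col 1: top cell = '.' → open
col 2: top cell = 'O' → FULL
col 3: top cell = '.' → open
col 4: top cell = '.' → open
col 5: top cell = 'O' → FULL
col 6: top cell = 'O' → FULL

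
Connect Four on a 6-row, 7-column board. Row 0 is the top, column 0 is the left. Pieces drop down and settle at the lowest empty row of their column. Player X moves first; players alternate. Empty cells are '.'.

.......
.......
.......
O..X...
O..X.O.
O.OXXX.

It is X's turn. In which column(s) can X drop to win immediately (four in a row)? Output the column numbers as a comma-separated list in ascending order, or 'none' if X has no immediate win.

Answer: 3,6

Derivation:
col 0: drop X → no win
col 1: drop X → no win
col 2: drop X → no win
col 3: drop X → WIN!
col 4: drop X → no win
col 5: drop X → no win
col 6: drop X → WIN!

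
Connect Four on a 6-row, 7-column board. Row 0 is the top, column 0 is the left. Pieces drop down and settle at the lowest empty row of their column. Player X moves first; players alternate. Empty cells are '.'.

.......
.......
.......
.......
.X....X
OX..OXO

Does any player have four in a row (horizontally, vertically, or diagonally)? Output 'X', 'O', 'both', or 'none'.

none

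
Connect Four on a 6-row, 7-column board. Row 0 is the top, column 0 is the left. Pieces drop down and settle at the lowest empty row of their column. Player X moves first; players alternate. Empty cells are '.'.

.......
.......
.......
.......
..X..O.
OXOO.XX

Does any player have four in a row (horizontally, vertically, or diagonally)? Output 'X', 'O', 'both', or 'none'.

none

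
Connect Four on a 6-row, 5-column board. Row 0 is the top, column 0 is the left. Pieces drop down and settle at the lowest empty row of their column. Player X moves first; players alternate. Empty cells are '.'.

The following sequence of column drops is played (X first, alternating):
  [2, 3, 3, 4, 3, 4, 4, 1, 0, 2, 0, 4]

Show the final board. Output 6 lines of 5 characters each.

Answer: .....
.....
....O
...XX
X.OXO
XOXOO

Derivation:
Move 1: X drops in col 2, lands at row 5
Move 2: O drops in col 3, lands at row 5
Move 3: X drops in col 3, lands at row 4
Move 4: O drops in col 4, lands at row 5
Move 5: X drops in col 3, lands at row 3
Move 6: O drops in col 4, lands at row 4
Move 7: X drops in col 4, lands at row 3
Move 8: O drops in col 1, lands at row 5
Move 9: X drops in col 0, lands at row 5
Move 10: O drops in col 2, lands at row 4
Move 11: X drops in col 0, lands at row 4
Move 12: O drops in col 4, lands at row 2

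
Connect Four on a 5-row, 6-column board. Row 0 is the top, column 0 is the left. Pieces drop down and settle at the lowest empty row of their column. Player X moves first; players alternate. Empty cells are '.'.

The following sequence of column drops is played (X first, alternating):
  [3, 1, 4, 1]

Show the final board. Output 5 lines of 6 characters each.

Answer: ......
......
......
.O....
.O.XX.

Derivation:
Move 1: X drops in col 3, lands at row 4
Move 2: O drops in col 1, lands at row 4
Move 3: X drops in col 4, lands at row 4
Move 4: O drops in col 1, lands at row 3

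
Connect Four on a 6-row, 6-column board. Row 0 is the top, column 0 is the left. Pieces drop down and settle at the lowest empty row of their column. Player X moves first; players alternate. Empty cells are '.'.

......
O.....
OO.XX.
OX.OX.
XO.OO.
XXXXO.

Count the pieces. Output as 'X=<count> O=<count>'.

X=9 O=9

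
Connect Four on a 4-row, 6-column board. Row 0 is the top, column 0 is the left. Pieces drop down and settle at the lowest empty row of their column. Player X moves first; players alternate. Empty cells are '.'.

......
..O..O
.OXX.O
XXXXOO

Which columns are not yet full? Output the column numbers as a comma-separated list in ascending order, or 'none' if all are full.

col 0: top cell = '.' → open
col 1: top cell = '.' → open
col 2: top cell = '.' → open
col 3: top cell = '.' → open
col 4: top cell = '.' → open
col 5: top cell = '.' → open

Answer: 0,1,2,3,4,5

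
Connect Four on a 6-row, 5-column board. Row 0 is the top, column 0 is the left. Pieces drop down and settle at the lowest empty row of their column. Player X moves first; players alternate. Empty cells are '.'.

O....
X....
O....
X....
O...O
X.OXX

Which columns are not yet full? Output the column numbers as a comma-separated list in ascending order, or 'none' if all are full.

Answer: 1,2,3,4

Derivation:
col 0: top cell = 'O' → FULL
col 1: top cell = '.' → open
col 2: top cell = '.' → open
col 3: top cell = '.' → open
col 4: top cell = '.' → open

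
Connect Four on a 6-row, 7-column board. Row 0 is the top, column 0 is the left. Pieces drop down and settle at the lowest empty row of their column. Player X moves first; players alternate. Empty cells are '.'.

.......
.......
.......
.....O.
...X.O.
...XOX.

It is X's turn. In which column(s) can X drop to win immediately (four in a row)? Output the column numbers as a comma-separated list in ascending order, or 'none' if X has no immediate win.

col 0: drop X → no win
col 1: drop X → no win
col 2: drop X → no win
col 3: drop X → no win
col 4: drop X → no win
col 5: drop X → no win
col 6: drop X → no win

Answer: none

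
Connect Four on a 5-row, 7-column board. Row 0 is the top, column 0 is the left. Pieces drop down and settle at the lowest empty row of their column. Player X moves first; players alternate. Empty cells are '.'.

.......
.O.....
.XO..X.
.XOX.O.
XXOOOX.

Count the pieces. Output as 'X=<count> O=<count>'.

X=7 O=7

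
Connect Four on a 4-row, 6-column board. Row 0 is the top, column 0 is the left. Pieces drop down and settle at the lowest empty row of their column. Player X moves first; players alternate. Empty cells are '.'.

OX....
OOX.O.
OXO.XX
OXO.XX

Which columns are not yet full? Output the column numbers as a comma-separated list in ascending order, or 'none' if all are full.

col 0: top cell = 'O' → FULL
col 1: top cell = 'X' → FULL
col 2: top cell = '.' → open
col 3: top cell = '.' → open
col 4: top cell = '.' → open
col 5: top cell = '.' → open

Answer: 2,3,4,5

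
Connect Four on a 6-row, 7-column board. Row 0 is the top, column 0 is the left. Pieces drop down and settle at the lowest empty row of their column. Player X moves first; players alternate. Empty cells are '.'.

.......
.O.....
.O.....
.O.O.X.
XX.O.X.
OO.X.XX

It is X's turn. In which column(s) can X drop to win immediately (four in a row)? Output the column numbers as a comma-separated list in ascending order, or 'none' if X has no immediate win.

Answer: 4,5

Derivation:
col 0: drop X → no win
col 1: drop X → no win
col 2: drop X → no win
col 3: drop X → no win
col 4: drop X → WIN!
col 5: drop X → WIN!
col 6: drop X → no win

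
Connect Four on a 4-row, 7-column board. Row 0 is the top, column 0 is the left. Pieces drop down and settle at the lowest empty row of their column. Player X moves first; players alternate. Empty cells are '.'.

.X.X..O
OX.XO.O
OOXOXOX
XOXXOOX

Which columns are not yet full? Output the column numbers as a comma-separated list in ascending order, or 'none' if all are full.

Answer: 0,2,4,5

Derivation:
col 0: top cell = '.' → open
col 1: top cell = 'X' → FULL
col 2: top cell = '.' → open
col 3: top cell = 'X' → FULL
col 4: top cell = '.' → open
col 5: top cell = '.' → open
col 6: top cell = 'O' → FULL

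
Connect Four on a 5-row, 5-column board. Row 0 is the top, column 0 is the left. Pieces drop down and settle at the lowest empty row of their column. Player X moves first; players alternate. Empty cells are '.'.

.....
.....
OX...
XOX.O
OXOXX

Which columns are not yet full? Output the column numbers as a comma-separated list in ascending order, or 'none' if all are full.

Answer: 0,1,2,3,4

Derivation:
col 0: top cell = '.' → open
col 1: top cell = '.' → open
col 2: top cell = '.' → open
col 3: top cell = '.' → open
col 4: top cell = '.' → open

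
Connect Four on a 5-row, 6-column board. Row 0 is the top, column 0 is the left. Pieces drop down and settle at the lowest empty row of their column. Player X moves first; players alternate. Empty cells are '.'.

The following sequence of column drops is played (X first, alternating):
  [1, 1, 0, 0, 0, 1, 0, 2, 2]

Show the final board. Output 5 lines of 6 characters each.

Answer: ......
X.....
XO....
OOX...
XXO...

Derivation:
Move 1: X drops in col 1, lands at row 4
Move 2: O drops in col 1, lands at row 3
Move 3: X drops in col 0, lands at row 4
Move 4: O drops in col 0, lands at row 3
Move 5: X drops in col 0, lands at row 2
Move 6: O drops in col 1, lands at row 2
Move 7: X drops in col 0, lands at row 1
Move 8: O drops in col 2, lands at row 4
Move 9: X drops in col 2, lands at row 3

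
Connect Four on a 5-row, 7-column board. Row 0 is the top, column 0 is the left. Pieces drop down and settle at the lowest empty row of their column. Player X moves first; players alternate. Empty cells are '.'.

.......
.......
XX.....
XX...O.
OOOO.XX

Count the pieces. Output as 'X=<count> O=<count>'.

X=6 O=5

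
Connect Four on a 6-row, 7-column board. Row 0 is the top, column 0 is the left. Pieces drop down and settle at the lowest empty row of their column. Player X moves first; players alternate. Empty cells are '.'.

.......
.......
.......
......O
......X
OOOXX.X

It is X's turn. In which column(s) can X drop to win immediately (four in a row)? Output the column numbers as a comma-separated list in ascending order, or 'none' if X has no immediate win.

Answer: 5

Derivation:
col 0: drop X → no win
col 1: drop X → no win
col 2: drop X → no win
col 3: drop X → no win
col 4: drop X → no win
col 5: drop X → WIN!
col 6: drop X → no win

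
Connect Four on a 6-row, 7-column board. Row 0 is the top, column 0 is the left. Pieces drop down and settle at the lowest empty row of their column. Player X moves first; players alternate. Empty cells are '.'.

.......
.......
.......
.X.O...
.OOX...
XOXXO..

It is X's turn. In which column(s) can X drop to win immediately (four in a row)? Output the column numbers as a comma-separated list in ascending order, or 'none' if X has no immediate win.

Answer: none

Derivation:
col 0: drop X → no win
col 1: drop X → no win
col 2: drop X → no win
col 3: drop X → no win
col 4: drop X → no win
col 5: drop X → no win
col 6: drop X → no win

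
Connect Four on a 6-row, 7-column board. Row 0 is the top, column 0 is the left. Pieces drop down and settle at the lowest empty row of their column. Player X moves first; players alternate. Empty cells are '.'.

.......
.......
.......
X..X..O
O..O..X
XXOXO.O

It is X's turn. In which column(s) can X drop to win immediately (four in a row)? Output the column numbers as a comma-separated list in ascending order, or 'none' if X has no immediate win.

Answer: none

Derivation:
col 0: drop X → no win
col 1: drop X → no win
col 2: drop X → no win
col 3: drop X → no win
col 4: drop X → no win
col 5: drop X → no win
col 6: drop X → no win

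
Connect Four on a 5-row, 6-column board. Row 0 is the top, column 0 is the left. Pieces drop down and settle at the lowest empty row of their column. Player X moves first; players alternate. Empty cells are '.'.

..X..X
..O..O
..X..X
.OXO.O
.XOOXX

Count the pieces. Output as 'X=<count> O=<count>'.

X=8 O=7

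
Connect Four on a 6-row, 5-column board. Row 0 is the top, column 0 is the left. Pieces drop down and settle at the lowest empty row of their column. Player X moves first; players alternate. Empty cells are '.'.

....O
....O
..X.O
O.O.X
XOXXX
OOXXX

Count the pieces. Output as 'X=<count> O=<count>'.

X=9 O=8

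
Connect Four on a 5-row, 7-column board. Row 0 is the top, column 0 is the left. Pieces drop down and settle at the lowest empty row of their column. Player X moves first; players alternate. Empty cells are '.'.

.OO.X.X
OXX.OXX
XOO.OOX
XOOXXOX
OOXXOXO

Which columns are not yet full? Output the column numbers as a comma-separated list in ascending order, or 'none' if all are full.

col 0: top cell = '.' → open
col 1: top cell = 'O' → FULL
col 2: top cell = 'O' → FULL
col 3: top cell = '.' → open
col 4: top cell = 'X' → FULL
col 5: top cell = '.' → open
col 6: top cell = 'X' → FULL

Answer: 0,3,5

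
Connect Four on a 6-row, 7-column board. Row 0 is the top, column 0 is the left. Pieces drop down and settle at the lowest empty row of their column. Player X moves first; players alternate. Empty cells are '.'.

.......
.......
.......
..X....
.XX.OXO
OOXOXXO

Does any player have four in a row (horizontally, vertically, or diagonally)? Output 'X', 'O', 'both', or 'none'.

none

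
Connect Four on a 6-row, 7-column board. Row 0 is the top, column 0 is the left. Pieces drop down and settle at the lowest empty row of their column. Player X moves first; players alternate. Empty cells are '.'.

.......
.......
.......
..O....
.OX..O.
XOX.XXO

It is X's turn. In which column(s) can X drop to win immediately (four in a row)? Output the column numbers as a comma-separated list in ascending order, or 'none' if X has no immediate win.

col 0: drop X → no win
col 1: drop X → no win
col 2: drop X → no win
col 3: drop X → WIN!
col 4: drop X → no win
col 5: drop X → no win
col 6: drop X → no win

Answer: 3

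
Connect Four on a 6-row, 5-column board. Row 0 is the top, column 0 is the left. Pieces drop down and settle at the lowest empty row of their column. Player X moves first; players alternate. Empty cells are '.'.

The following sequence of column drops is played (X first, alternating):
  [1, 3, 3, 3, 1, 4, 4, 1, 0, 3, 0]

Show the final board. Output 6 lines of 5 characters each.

Answer: .....
.....
...O.
.O.O.
XX.XX
XX.OO

Derivation:
Move 1: X drops in col 1, lands at row 5
Move 2: O drops in col 3, lands at row 5
Move 3: X drops in col 3, lands at row 4
Move 4: O drops in col 3, lands at row 3
Move 5: X drops in col 1, lands at row 4
Move 6: O drops in col 4, lands at row 5
Move 7: X drops in col 4, lands at row 4
Move 8: O drops in col 1, lands at row 3
Move 9: X drops in col 0, lands at row 5
Move 10: O drops in col 3, lands at row 2
Move 11: X drops in col 0, lands at row 4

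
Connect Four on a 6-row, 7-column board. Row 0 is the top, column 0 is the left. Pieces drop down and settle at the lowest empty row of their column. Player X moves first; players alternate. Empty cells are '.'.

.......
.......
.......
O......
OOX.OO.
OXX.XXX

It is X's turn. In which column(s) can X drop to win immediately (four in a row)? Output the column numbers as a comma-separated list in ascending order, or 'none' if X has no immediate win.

col 0: drop X → no win
col 1: drop X → no win
col 2: drop X → no win
col 3: drop X → WIN!
col 4: drop X → no win
col 5: drop X → no win
col 6: drop X → no win

Answer: 3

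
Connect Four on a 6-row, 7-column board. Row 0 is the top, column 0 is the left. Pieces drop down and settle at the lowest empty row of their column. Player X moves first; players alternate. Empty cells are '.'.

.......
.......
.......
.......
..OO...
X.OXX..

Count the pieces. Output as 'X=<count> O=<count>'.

X=3 O=3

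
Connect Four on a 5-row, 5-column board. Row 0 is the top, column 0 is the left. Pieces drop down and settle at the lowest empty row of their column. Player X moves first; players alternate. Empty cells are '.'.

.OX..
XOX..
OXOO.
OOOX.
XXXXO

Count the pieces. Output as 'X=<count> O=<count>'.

X=9 O=9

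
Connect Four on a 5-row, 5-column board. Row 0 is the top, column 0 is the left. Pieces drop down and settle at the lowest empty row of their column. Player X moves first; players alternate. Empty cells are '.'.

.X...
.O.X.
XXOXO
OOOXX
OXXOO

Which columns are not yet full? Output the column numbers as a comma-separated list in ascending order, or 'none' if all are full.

col 0: top cell = '.' → open
col 1: top cell = 'X' → FULL
col 2: top cell = '.' → open
col 3: top cell = '.' → open
col 4: top cell = '.' → open

Answer: 0,2,3,4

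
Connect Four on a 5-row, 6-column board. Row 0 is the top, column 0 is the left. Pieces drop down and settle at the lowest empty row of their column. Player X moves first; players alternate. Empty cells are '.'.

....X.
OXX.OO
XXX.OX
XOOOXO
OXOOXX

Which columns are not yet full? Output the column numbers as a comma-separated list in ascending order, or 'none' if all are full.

col 0: top cell = '.' → open
col 1: top cell = '.' → open
col 2: top cell = '.' → open
col 3: top cell = '.' → open
col 4: top cell = 'X' → FULL
col 5: top cell = '.' → open

Answer: 0,1,2,3,5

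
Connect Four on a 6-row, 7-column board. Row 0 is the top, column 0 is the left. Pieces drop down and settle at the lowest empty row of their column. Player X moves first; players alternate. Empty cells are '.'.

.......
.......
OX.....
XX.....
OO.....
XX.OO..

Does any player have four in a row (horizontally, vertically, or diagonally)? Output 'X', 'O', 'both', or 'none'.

none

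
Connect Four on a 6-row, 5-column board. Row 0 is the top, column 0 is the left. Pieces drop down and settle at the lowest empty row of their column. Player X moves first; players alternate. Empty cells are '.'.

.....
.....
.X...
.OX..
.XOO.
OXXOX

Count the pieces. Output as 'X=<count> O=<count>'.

X=6 O=5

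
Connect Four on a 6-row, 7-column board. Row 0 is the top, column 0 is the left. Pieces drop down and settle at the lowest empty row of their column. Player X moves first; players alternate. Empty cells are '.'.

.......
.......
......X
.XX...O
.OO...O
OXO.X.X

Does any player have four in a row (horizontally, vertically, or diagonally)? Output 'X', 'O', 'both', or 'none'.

none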